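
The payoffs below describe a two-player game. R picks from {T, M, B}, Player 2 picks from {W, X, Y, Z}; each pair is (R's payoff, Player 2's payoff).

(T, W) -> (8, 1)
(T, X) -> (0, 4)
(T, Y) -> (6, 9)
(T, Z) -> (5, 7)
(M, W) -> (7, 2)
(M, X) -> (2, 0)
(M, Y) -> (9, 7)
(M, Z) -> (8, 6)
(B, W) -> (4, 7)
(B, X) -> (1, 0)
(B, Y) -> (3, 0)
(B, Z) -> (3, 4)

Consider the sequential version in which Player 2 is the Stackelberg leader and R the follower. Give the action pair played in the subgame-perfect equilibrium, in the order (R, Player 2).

(M, Y)

Solve by backward induction (Player 2 leads).
- W: R compares 8, 7, 4 and picks T; Player 2 would get 1.
- X: R compares 0, 2, 1 and picks M; Player 2 would get 0.
- Y: R compares 6, 9, 3 and picks M; Player 2 would get 7.
- Z: R compares 5, 8, 3 and picks M; Player 2 would get 6.
Maximizing over 1, 0, 7, 6, Player 2 chooses Y. Subgame-perfect outcome: (M, Y) with payoffs (9, 7).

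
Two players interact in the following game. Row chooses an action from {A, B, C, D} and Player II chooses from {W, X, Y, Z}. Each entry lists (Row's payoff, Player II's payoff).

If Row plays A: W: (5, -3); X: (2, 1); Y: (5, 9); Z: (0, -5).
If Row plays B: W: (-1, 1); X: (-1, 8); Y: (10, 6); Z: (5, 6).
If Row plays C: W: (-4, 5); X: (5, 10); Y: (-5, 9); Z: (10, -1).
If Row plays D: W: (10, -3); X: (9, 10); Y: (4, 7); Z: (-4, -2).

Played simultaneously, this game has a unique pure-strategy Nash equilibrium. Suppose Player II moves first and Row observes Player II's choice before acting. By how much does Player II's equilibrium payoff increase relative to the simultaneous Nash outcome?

0

Solve by backward induction (Player II leads).
- W → Row plays D (best of 5, -1, -4, 10); Player II gets -3.
- X → Row plays D (best of 2, -1, 5, 9); Player II gets 10.
- Y → Row plays B (best of 5, 10, -5, 4); Player II gets 6.
- Z → Row plays C (best of 0, 5, 10, -4); Player II gets -1.
Player II's induced payoffs are -3, 10, 6, -1, so Player II commits to X. Subgame-perfect outcome: (D, X) with payoffs (9, 10).
For the simultaneous game, intersect best replies.
Row's best replies: W→D; X→D; Y→B; Z→C.
Player II's best replies: A→Y; B→X; C→X; D→X.
The unique mutual best reply is (D, X), giving (9, 10).
Player II's commitment gain: 10 − 10 = 0.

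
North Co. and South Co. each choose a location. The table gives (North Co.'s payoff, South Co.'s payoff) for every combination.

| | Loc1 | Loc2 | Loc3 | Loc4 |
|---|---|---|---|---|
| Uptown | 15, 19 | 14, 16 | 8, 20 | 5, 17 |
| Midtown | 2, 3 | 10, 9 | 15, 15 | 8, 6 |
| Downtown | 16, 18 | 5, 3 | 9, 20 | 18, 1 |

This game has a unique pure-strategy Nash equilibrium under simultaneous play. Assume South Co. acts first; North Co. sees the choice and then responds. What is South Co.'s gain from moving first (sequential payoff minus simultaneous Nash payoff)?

Work backward from North Co.'s decision.
- Loc1: BR = Downtown, leader payoff 18.
- Loc2: BR = Uptown, leader payoff 16.
- Loc3: BR = Midtown, leader payoff 15.
- Loc4: BR = Downtown, leader payoff 1.
Maximizing over 18, 16, 15, 1, South Co. chooses Loc1. Subgame-perfect outcome: (Downtown, Loc1) with payoffs (16, 18).
Now find the simultaneous Nash equilibrium.
North Co.'s best replies: Loc1→Downtown; Loc2→Uptown; Loc3→Midtown; Loc4→Downtown.
South Co.'s best replies: Uptown→Loc3; Midtown→Loc3; Downtown→Loc3.
Only (Midtown, Loc3) has each player best-responding; Nash payoffs (15, 15).
South Co.'s commitment gain: 18 − 15 = 3.

3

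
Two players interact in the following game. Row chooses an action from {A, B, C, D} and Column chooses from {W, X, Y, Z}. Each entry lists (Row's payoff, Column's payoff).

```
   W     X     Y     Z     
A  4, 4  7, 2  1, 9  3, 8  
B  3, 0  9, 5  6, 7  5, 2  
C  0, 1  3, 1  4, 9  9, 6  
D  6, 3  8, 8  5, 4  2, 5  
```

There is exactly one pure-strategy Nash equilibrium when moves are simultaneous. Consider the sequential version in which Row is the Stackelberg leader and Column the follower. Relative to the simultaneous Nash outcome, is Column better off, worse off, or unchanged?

better off

Work backward from Column's decision.
- A → Column plays Y (best of 4, 2, 9, 8); Row gets 1.
- B → Column plays Y (best of 0, 5, 7, 2); Row gets 6.
- C → Column plays Y (best of 1, 1, 9, 6); Row gets 4.
- D → Column plays X (best of 3, 8, 4, 5); Row gets 8.
Among 1, 6, 4, 8, the best is 8 at D. Subgame-perfect outcome: (D, X) with payoffs (8, 8).
For the simultaneous game, intersect best replies.
Row's best replies: W→D; X→B; Y→B; Z→C.
Column's best replies: A→Y; B→Y; C→Y; D→X.
Only (B, Y) has each player best-responding; Nash payoffs (6, 7).
Column earns 8 sequentially versus 7 at the Nash outcome: better off.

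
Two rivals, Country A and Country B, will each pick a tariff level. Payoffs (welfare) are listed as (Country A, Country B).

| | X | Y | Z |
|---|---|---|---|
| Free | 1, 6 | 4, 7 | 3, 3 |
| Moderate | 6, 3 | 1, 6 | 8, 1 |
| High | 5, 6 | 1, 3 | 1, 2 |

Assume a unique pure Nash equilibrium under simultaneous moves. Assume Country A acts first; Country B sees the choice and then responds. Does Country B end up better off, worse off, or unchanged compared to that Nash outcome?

worse off

Work backward from Country B's decision.
- Free → Country B plays Y (best of 6, 7, 3); Country A gets 4.
- Moderate → Country B plays Y (best of 3, 6, 1); Country A gets 1.
- High → Country B plays X (best of 6, 3, 2); Country A gets 5.
Maximizing over 4, 1, 5, Country A chooses High. Subgame-perfect outcome: (High, X) with payoffs (5, 6).
For the simultaneous game, intersect best replies.
Country A's best replies: X→Moderate; Y→Free; Z→Moderate.
Country B's best replies: Free→Y; Moderate→Y; High→X.
The unique mutual best reply is (Free, Y), giving (4, 7).
Country B earns 6 sequentially versus 7 at the Nash outcome: worse off.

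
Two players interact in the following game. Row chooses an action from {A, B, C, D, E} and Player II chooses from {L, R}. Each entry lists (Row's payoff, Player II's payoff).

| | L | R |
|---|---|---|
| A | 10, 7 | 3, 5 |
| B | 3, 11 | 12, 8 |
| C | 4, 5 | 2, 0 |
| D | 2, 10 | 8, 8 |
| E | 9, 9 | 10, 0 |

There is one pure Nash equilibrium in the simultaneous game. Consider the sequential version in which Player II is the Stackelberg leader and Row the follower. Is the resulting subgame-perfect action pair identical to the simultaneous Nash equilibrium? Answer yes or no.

no

Solve by backward induction (Player II leads).
- L: Row compares 10, 3, 4, 2, 9 and picks A; Player II would get 7.
- R: Row compares 3, 12, 2, 8, 10 and picks B; Player II would get 8.
Player II's induced payoffs are 7, 8, so Player II commits to R. Subgame-perfect outcome: (B, R) with payoffs (12, 8).
Under simultaneous play:
Row's best replies: L→A; R→B.
Player II's best replies: A→L; B→L; C→L; D→L; E→L.
The unique mutual best reply is (A, L), giving (10, 7).
Sequential outcome (B, R) differs from the Nash profile (A, L).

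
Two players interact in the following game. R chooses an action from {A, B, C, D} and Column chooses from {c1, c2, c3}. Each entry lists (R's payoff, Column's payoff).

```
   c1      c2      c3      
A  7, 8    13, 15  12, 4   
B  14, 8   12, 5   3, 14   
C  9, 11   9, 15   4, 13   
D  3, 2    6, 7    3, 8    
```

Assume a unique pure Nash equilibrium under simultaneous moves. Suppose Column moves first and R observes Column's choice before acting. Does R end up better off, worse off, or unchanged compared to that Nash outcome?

unchanged

Backward induction with Column moving first.
- c1: BR = B, leader payoff 8.
- c2: BR = A, leader payoff 15.
- c3: BR = A, leader payoff 4.
Among 8, 15, 4, the best is 15 at c2. Subgame-perfect outcome: (A, c2) with payoffs (13, 15).
Under simultaneous play:
R's best replies: c1→B; c2→A; c3→A.
Column's best replies: A→c2; B→c3; C→c2; D→c3.
The unique mutual best reply is (A, c2), giving (13, 15).
R earns 13 sequentially versus 13 at the Nash outcome: unchanged.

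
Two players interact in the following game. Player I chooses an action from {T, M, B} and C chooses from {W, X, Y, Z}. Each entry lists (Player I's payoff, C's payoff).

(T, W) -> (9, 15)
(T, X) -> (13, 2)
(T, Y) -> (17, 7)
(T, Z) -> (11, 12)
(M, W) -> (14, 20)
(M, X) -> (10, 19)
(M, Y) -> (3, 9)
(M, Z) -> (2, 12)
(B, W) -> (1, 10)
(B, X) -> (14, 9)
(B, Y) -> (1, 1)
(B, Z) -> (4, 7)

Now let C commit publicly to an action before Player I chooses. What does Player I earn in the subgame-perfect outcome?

14

Work backward from Player I's decision.
- W → Player I plays M (best of 9, 14, 1); C gets 20.
- X → Player I plays B (best of 13, 10, 14); C gets 9.
- Y → Player I plays T (best of 17, 3, 1); C gets 7.
- Z → Player I plays T (best of 11, 2, 4); C gets 12.
Among 20, 9, 7, 12, the best is 20 at W. Subgame-perfect outcome: (M, W) with payoffs (14, 20).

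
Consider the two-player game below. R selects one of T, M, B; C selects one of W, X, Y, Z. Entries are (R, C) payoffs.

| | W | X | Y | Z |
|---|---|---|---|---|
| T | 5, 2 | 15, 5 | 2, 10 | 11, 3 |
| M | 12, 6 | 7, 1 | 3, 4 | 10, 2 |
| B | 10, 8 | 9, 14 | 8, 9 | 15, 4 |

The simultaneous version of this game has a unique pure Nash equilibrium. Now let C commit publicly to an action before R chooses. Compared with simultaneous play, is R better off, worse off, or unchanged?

worse off

Backward induction with C moving first.
- W → R plays M (best of 5, 12, 10); C gets 6.
- X → R plays T (best of 15, 7, 9); C gets 5.
- Y → R plays B (best of 2, 3, 8); C gets 9.
- Z → R plays B (best of 11, 10, 15); C gets 4.
Maximizing over 6, 5, 9, 4, C chooses Y. Subgame-perfect outcome: (B, Y) with payoffs (8, 9).
Under simultaneous play:
R's best replies: W→M; X→T; Y→B; Z→B.
C's best replies: T→Y; M→W; B→X.
Only (M, W) has each player best-responding; Nash payoffs (12, 6).
R earns 8 sequentially versus 12 at the Nash outcome: worse off.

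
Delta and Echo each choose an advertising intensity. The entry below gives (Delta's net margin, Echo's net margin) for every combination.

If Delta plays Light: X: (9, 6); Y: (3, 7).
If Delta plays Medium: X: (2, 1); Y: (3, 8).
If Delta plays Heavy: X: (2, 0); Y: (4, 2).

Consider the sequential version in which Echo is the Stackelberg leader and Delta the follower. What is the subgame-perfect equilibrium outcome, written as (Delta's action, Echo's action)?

(Light, X)

Solve by backward induction (Echo leads).
- X: BR = Light, leader payoff 6.
- Y: BR = Heavy, leader payoff 2.
Echo's induced payoffs are 6, 2, so Echo commits to X. Subgame-perfect outcome: (Light, X) with payoffs (9, 6).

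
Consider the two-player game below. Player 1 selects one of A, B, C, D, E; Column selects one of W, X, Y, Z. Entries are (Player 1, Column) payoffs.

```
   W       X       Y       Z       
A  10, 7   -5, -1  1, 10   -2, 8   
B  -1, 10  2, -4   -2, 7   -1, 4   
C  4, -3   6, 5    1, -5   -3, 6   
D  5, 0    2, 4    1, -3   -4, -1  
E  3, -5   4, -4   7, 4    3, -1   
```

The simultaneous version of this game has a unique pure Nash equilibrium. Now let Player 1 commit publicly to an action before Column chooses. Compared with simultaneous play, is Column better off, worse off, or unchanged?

unchanged

Solve by backward induction (Player 1 leads).
- A: Column compares 7, -1, 10, 8 and picks Y; Player 1 would get 1.
- B: Column compares 10, -4, 7, 4 and picks W; Player 1 would get -1.
- C: Column compares -3, 5, -5, 6 and picks Z; Player 1 would get -3.
- D: Column compares 0, 4, -3, -1 and picks X; Player 1 would get 2.
- E: Column compares -5, -4, 4, -1 and picks Y; Player 1 would get 7.
Player 1's induced payoffs are 1, -1, -3, 2, 7, so Player 1 commits to E. Subgame-perfect outcome: (E, Y) with payoffs (7, 4).
Under simultaneous play:
Player 1's best replies: W→A; X→C; Y→E; Z→E.
Column's best replies: A→Y; B→W; C→Z; D→X; E→Y.
The unique mutual best reply is (E, Y), giving (7, 4).
Column earns 4 sequentially versus 4 at the Nash outcome: unchanged.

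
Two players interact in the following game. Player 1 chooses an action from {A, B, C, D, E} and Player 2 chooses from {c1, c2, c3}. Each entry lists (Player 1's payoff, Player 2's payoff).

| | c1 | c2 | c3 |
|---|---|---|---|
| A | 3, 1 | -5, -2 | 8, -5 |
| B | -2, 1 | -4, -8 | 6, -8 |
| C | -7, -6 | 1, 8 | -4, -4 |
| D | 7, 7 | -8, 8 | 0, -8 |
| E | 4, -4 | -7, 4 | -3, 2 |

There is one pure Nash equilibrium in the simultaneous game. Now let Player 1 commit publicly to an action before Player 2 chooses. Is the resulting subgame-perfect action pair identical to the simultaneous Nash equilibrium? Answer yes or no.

no

Solve by backward induction (Player 1 leads).
- A: Player 2 compares 1, -2, -5 and picks c1; Player 1 would get 3.
- B: Player 2 compares 1, -8, -8 and picks c1; Player 1 would get -2.
- C: Player 2 compares -6, 8, -4 and picks c2; Player 1 would get 1.
- D: Player 2 compares 7, 8, -8 and picks c2; Player 1 would get -8.
- E: Player 2 compares -4, 4, 2 and picks c2; Player 1 would get -7.
Among 3, -2, 1, -8, -7, the best is 3 at A. Subgame-perfect outcome: (A, c1) with payoffs (3, 1).
Under simultaneous play:
Player 1's best replies: c1→D; c2→C; c3→A.
Player 2's best replies: A→c1; B→c1; C→c2; D→c2; E→c2.
The unique mutual best reply is (C, c2), giving (1, 8).
Sequential outcome (A, c1) differs from the Nash profile (C, c2).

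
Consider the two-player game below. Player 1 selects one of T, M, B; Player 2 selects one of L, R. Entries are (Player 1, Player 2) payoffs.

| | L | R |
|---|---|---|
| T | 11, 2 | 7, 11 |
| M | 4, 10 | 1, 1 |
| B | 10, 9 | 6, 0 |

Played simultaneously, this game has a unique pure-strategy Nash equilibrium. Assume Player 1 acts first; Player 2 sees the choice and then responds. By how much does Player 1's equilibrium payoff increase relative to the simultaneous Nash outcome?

3

Solve by backward induction (Player 1 leads).
- T → Player 2 plays R (best of 2, 11); Player 1 gets 7.
- M → Player 2 plays L (best of 10, 1); Player 1 gets 4.
- B → Player 2 plays L (best of 9, 0); Player 1 gets 10.
Maximizing over 7, 4, 10, Player 1 chooses B. Subgame-perfect outcome: (B, L) with payoffs (10, 9).
Now find the simultaneous Nash equilibrium.
Player 1's best replies: L→T; R→T.
Player 2's best replies: T→R; M→L; B→L.
The unique mutual best reply is (T, R), giving (7, 11).
Player 1's commitment gain: 10 − 7 = 3.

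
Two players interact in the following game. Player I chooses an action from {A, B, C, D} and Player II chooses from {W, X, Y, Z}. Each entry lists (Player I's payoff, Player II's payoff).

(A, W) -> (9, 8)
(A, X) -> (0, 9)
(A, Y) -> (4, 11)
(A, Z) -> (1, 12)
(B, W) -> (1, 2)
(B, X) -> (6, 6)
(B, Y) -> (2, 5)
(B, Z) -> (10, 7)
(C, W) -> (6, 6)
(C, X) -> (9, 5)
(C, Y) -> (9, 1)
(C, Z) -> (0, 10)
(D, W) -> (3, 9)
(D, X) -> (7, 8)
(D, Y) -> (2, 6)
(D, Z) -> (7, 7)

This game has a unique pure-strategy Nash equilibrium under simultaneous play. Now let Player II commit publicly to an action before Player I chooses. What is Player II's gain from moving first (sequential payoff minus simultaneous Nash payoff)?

1

Backward induction with Player II moving first.
- W: Player I compares 9, 1, 6, 3 and picks A; Player II would get 8.
- X: Player I compares 0, 6, 9, 7 and picks C; Player II would get 5.
- Y: Player I compares 4, 2, 9, 2 and picks C; Player II would get 1.
- Z: Player I compares 1, 10, 0, 7 and picks B; Player II would get 7.
Among 8, 5, 1, 7, the best is 8 at W. Subgame-perfect outcome: (A, W) with payoffs (9, 8).
For the simultaneous game, intersect best replies.
Player I's best replies: W→A; X→C; Y→C; Z→B.
Player II's best replies: A→Z; B→Z; C→Z; D→W.
Only (B, Z) has each player best-responding; Nash payoffs (10, 7).
Player II's commitment gain: 8 − 7 = 1.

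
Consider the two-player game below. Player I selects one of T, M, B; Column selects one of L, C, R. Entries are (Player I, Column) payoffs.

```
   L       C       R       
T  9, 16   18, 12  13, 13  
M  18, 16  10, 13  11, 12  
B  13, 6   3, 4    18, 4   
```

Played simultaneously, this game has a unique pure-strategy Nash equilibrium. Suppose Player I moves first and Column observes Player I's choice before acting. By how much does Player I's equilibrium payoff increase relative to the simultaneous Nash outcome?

Backward induction with Player I moving first.
- T: Column compares 16, 12, 13 and picks L; Player I would get 9.
- M: Column compares 16, 13, 12 and picks L; Player I would get 18.
- B: Column compares 6, 4, 4 and picks L; Player I would get 13.
Player I's induced payoffs are 9, 18, 13, so Player I commits to M. Subgame-perfect outcome: (M, L) with payoffs (18, 16).
For the simultaneous game, intersect best replies.
Player I's best replies: L→M; C→T; R→B.
Column's best replies: T→L; M→L; B→L.
The unique mutual best reply is (M, L), giving (18, 16).
Player I's commitment gain: 18 − 18 = 0.

0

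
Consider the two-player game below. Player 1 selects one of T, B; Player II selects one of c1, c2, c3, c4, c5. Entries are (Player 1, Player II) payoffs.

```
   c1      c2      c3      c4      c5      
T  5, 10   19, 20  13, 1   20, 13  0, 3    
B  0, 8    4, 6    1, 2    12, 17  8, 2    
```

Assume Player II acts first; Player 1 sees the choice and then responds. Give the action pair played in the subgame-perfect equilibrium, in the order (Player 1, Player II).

(T, c2)

Backward induction with Player II moving first.
- c1 → Player 1 plays T (best of 5, 0); Player II gets 10.
- c2 → Player 1 plays T (best of 19, 4); Player II gets 20.
- c3 → Player 1 plays T (best of 13, 1); Player II gets 1.
- c4 → Player 1 plays T (best of 20, 12); Player II gets 13.
- c5 → Player 1 plays B (best of 0, 8); Player II gets 2.
Among 10, 20, 1, 13, 2, the best is 20 at c2. Subgame-perfect outcome: (T, c2) with payoffs (19, 20).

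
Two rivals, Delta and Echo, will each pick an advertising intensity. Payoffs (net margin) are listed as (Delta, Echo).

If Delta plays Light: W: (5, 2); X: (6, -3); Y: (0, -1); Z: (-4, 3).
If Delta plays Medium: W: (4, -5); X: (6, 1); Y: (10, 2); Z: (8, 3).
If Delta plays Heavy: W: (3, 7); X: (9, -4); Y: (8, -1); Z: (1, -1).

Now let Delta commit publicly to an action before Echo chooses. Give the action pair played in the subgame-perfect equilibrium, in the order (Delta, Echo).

(Medium, Z)

Backward induction with Delta moving first.
- Light → Echo plays Z (best of 2, -3, -1, 3); Delta gets -4.
- Medium → Echo plays Z (best of -5, 1, 2, 3); Delta gets 8.
- Heavy → Echo plays W (best of 7, -4, -1, -1); Delta gets 3.
Delta's induced payoffs are -4, 8, 3, so Delta commits to Medium. Subgame-perfect outcome: (Medium, Z) with payoffs (8, 3).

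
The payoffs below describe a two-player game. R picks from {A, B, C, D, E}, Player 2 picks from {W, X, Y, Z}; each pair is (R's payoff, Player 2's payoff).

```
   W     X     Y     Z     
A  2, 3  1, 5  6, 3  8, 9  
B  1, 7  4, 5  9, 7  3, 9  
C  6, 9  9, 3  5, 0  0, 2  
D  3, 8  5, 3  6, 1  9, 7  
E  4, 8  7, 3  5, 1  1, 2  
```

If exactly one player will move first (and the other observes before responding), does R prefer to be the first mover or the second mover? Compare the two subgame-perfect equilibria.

first

If R leads: Player 2's best replies are A→Z, B→Z, C→W, D→W, E→W; R's induced payoffs 8, 3, 6, 3, 4; outcome (A, Z), payoffs (8, 9).
If Player 2 leads: R's best replies are W→C, X→C, Y→B, Z→D; Player 2's induced payoffs 9, 3, 7, 7; outcome (C, W), payoffs (6, 9).
R gets 8 moving first and 6 moving second, so R prefers to move first.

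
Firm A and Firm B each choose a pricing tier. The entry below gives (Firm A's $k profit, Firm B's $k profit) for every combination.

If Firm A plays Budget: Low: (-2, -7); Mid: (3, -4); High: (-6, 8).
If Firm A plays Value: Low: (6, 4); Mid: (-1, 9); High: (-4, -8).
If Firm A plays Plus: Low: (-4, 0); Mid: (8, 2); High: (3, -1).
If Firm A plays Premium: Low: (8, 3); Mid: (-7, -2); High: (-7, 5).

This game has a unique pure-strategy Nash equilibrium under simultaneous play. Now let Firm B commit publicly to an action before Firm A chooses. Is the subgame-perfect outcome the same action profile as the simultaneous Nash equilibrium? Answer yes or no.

no

Backward induction with Firm B moving first.
- Low: BR = Premium, leader payoff 3.
- Mid: BR = Plus, leader payoff 2.
- High: BR = Plus, leader payoff -1.
Among 3, 2, -1, the best is 3 at Low. Subgame-perfect outcome: (Premium, Low) with payoffs (8, 3).
For the simultaneous game, intersect best replies.
Firm A's best replies: Low→Premium; Mid→Plus; High→Plus.
Firm B's best replies: Budget→High; Value→Mid; Plus→Mid; Premium→High.
Only (Plus, Mid) has each player best-responding; Nash payoffs (8, 2).
Sequential outcome (Premium, Low) differs from the Nash profile (Plus, Mid).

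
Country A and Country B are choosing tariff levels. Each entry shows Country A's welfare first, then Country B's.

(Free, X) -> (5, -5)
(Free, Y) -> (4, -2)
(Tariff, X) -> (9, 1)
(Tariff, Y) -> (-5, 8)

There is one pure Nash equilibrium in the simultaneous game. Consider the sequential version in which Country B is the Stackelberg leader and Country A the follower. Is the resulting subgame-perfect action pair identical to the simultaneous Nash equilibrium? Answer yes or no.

no

Backward induction with Country B moving first.
- X → Country A plays Tariff (best of 5, 9); Country B gets 1.
- Y → Country A plays Free (best of 4, -5); Country B gets -2.
Among 1, -2, the best is 1 at X. Subgame-perfect outcome: (Tariff, X) with payoffs (9, 1).
For the simultaneous game, intersect best replies.
Country A's best replies: X→Tariff; Y→Free.
Country B's best replies: Free→Y; Tariff→Y.
The unique mutual best reply is (Free, Y), giving (4, -2).
Sequential outcome (Tariff, X) differs from the Nash profile (Free, Y).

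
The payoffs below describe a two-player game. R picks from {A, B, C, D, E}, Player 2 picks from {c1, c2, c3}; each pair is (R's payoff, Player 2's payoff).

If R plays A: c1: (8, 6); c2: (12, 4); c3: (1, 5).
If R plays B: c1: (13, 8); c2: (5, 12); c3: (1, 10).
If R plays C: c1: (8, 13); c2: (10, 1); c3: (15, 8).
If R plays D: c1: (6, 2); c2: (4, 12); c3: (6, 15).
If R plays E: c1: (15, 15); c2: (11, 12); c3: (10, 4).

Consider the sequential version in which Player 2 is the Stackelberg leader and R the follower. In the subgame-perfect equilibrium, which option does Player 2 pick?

Solve by backward induction (Player 2 leads).
- c1: R compares 8, 13, 8, 6, 15 and picks E; Player 2 would get 15.
- c2: R compares 12, 5, 10, 4, 11 and picks A; Player 2 would get 4.
- c3: R compares 1, 1, 15, 6, 10 and picks C; Player 2 would get 8.
Among 15, 4, 8, the best is 15 at c1. Subgame-perfect outcome: (E, c1) with payoffs (15, 15).

c1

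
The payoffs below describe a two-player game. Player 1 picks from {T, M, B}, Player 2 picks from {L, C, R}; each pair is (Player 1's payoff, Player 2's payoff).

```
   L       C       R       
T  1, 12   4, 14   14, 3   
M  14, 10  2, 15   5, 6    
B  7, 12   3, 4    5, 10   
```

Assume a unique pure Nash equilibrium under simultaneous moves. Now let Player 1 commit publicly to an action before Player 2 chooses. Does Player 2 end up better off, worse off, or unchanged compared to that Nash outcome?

worse off

Backward induction with Player 1 moving first.
- T → Player 2 plays C (best of 12, 14, 3); Player 1 gets 4.
- M → Player 2 plays C (best of 10, 15, 6); Player 1 gets 2.
- B → Player 2 plays L (best of 12, 4, 10); Player 1 gets 7.
Player 1's induced payoffs are 4, 2, 7, so Player 1 commits to B. Subgame-perfect outcome: (B, L) with payoffs (7, 12).
For the simultaneous game, intersect best replies.
Player 1's best replies: L→M; C→T; R→T.
Player 2's best replies: T→C; M→C; B→L.
Only (T, C) has each player best-responding; Nash payoffs (4, 14).
Player 2 earns 12 sequentially versus 14 at the Nash outcome: worse off.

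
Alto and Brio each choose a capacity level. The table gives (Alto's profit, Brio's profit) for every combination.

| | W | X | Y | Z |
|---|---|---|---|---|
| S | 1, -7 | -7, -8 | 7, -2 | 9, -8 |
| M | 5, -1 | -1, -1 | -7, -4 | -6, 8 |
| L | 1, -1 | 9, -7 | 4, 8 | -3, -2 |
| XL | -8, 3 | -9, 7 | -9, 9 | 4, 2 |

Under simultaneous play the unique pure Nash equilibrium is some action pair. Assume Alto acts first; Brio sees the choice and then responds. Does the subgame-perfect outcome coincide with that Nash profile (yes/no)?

Backward induction with Alto moving first.
- S → Brio plays Y (best of -7, -8, -2, -8); Alto gets 7.
- M → Brio plays Z (best of -1, -1, -4, 8); Alto gets -6.
- L → Brio plays Y (best of -1, -7, 8, -2); Alto gets 4.
- XL → Brio plays Y (best of 3, 7, 9, 2); Alto gets -9.
Alto's induced payoffs are 7, -6, 4, -9, so Alto commits to S. Subgame-perfect outcome: (S, Y) with payoffs (7, -2).
For the simultaneous game, intersect best replies.
Alto's best replies: W→M; X→L; Y→S; Z→S.
Brio's best replies: S→Y; M→Z; L→Y; XL→Y.
The unique mutual best reply is (S, Y), giving (7, -2).
Sequential outcome (S, Y) coincides with the Nash profile (S, Y).

yes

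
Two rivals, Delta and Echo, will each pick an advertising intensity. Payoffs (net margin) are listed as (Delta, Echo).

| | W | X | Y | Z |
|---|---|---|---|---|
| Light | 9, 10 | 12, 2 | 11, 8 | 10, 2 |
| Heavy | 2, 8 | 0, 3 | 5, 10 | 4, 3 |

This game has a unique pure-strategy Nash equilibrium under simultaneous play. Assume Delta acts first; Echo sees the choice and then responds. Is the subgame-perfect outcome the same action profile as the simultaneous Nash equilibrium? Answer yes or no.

Echo best-responds to each possible Delta move:
- Light: Echo compares 10, 2, 8, 2 and picks W; Delta would get 9.
- Heavy: Echo compares 8, 3, 10, 3 and picks Y; Delta would get 5.
Among 9, 5, the best is 9 at Light. Subgame-perfect outcome: (Light, W) with payoffs (9, 10).
Now find the simultaneous Nash equilibrium.
Delta's best replies: W→Light; X→Light; Y→Light; Z→Light.
Echo's best replies: Light→W; Heavy→Y.
Only (Light, W) has each player best-responding; Nash payoffs (9, 10).
Sequential outcome (Light, W) coincides with the Nash profile (Light, W).

yes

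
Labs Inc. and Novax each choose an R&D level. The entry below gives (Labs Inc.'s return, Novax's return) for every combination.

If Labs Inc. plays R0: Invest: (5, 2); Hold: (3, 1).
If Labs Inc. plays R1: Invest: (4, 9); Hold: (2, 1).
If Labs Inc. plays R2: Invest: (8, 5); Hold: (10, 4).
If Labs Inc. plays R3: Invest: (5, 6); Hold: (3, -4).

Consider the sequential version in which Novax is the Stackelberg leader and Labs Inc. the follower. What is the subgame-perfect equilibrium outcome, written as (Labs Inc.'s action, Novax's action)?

(R2, Invest)

Solve by backward induction (Novax leads).
- Invest: BR = R2, leader payoff 5.
- Hold: BR = R2, leader payoff 4.
Among 5, 4, the best is 5 at Invest. Subgame-perfect outcome: (R2, Invest) with payoffs (8, 5).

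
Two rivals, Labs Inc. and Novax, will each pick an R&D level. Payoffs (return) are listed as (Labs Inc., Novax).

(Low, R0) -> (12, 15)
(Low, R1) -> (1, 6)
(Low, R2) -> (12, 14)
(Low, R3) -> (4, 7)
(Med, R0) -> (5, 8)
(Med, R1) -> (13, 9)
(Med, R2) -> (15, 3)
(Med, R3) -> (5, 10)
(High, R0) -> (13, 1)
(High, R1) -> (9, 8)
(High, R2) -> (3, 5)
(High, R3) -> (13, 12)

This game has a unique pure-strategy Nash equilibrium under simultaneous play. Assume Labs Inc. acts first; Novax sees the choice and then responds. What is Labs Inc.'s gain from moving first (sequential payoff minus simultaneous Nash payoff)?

0

Novax best-responds to each possible Labs Inc. move:
- Low: Novax compares 15, 6, 14, 7 and picks R0; Labs Inc. would get 12.
- Med: Novax compares 8, 9, 3, 10 and picks R3; Labs Inc. would get 5.
- High: Novax compares 1, 8, 5, 12 and picks R3; Labs Inc. would get 13.
Among 12, 5, 13, the best is 13 at High. Subgame-perfect outcome: (High, R3) with payoffs (13, 12).
Now find the simultaneous Nash equilibrium.
Labs Inc.'s best replies: R0→High; R1→Med; R2→Med; R3→High.
Novax's best replies: Low→R0; Med→R3; High→R3.
The unique mutual best reply is (High, R3), giving (13, 12).
Labs Inc.'s commitment gain: 13 − 13 = 0.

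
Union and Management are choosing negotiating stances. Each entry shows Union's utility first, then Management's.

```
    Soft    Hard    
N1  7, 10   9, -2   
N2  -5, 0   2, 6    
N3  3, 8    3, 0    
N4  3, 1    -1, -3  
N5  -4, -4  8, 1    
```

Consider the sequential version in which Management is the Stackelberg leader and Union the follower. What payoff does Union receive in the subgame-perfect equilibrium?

Work backward from Union's decision.
- Soft: Union compares 7, -5, 3, 3, -4 and picks N1; Management would get 10.
- Hard: Union compares 9, 2, 3, -1, 8 and picks N1; Management would get -2.
Among 10, -2, the best is 10 at Soft. Subgame-perfect outcome: (N1, Soft) with payoffs (7, 10).

7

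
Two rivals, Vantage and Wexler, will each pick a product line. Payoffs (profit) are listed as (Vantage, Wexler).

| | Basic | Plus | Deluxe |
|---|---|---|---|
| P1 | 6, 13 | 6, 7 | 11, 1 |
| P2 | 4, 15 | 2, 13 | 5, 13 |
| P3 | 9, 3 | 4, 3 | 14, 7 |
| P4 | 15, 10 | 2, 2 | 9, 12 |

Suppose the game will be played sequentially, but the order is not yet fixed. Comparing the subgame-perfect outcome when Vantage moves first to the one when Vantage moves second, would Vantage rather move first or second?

If Vantage leads: Wexler's best replies are P1→Basic, P2→Basic, P3→Deluxe, P4→Deluxe; Vantage's induced payoffs 6, 4, 14, 9; outcome (P3, Deluxe), payoffs (14, 7).
If Wexler leads: Vantage's best replies are Basic→P4, Plus→P1, Deluxe→P3; Wexler's induced payoffs 10, 7, 7; outcome (P4, Basic), payoffs (15, 10).
Vantage gets 14 moving first and 15 moving second, so Vantage prefers to move second.

second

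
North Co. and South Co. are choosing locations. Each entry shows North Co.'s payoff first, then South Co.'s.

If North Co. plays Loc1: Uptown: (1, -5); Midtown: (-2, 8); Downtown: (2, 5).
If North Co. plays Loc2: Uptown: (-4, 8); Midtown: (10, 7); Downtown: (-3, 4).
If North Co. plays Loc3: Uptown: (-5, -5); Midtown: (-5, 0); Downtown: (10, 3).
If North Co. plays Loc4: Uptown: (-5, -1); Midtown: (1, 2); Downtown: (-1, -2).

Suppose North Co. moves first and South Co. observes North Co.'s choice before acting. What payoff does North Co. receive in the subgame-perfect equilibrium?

10

Work backward from South Co.'s decision.
- Loc1: South Co. compares -5, 8, 5 and picks Midtown; North Co. would get -2.
- Loc2: South Co. compares 8, 7, 4 and picks Uptown; North Co. would get -4.
- Loc3: South Co. compares -5, 0, 3 and picks Downtown; North Co. would get 10.
- Loc4: South Co. compares -1, 2, -2 and picks Midtown; North Co. would get 1.
Among -2, -4, 10, 1, the best is 10 at Loc3. Subgame-perfect outcome: (Loc3, Downtown) with payoffs (10, 3).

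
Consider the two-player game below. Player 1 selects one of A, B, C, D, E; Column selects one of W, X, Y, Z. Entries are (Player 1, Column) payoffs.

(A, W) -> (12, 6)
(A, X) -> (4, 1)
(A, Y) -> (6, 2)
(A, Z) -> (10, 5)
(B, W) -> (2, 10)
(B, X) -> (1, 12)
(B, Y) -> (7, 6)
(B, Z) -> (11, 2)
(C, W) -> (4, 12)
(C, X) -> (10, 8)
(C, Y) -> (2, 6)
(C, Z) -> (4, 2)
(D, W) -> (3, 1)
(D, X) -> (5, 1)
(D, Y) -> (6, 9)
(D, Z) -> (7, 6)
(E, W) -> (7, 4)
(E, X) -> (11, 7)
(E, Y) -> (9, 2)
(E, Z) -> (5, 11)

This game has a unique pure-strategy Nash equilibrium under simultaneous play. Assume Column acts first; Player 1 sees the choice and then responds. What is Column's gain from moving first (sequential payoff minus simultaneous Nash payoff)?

1

Work backward from Player 1's decision.
- W: Player 1 compares 12, 2, 4, 3, 7 and picks A; Column would get 6.
- X: Player 1 compares 4, 1, 10, 5, 11 and picks E; Column would get 7.
- Y: Player 1 compares 6, 7, 2, 6, 9 and picks E; Column would get 2.
- Z: Player 1 compares 10, 11, 4, 7, 5 and picks B; Column would get 2.
Maximizing over 6, 7, 2, 2, Column chooses X. Subgame-perfect outcome: (E, X) with payoffs (11, 7).
For the simultaneous game, intersect best replies.
Player 1's best replies: W→A; X→E; Y→E; Z→B.
Column's best replies: A→W; B→X; C→W; D→Y; E→Z.
The unique mutual best reply is (A, W), giving (12, 6).
Column's commitment gain: 7 − 6 = 1.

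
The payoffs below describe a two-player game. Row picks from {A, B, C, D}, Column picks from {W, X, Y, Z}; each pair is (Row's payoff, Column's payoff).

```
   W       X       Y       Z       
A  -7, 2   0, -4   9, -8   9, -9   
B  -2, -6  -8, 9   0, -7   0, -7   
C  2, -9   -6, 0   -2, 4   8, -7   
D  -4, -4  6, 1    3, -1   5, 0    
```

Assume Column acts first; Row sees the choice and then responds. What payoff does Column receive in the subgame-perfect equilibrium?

Solve by backward induction (Column leads).
- W → Row plays C (best of -7, -2, 2, -4); Column gets -9.
- X → Row plays D (best of 0, -8, -6, 6); Column gets 1.
- Y → Row plays A (best of 9, 0, -2, 3); Column gets -8.
- Z → Row plays A (best of 9, 0, 8, 5); Column gets -9.
Maximizing over -9, 1, -8, -9, Column chooses X. Subgame-perfect outcome: (D, X) with payoffs (6, 1).

1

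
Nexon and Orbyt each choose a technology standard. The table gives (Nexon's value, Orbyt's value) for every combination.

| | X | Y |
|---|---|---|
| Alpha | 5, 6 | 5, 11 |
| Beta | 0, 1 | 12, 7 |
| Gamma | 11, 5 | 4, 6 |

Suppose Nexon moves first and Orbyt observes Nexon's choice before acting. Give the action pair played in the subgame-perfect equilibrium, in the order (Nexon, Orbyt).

(Beta, Y)

Orbyt best-responds to each possible Nexon move:
- Alpha: BR = Y, leader payoff 5.
- Beta: BR = Y, leader payoff 12.
- Gamma: BR = Y, leader payoff 4.
Maximizing over 5, 12, 4, Nexon chooses Beta. Subgame-perfect outcome: (Beta, Y) with payoffs (12, 7).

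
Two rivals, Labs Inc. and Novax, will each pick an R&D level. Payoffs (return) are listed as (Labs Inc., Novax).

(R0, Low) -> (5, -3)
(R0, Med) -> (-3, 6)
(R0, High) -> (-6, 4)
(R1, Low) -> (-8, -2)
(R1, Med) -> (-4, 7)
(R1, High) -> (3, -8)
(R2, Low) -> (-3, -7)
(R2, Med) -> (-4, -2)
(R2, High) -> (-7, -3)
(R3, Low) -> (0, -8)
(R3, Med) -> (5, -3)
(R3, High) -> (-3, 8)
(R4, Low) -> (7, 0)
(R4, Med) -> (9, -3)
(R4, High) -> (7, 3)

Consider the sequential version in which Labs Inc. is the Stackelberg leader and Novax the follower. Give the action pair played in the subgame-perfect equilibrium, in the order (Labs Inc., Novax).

(R4, High)

Work backward from Novax's decision.
- R0: Novax compares -3, 6, 4 and picks Med; Labs Inc. would get -3.
- R1: Novax compares -2, 7, -8 and picks Med; Labs Inc. would get -4.
- R2: Novax compares -7, -2, -3 and picks Med; Labs Inc. would get -4.
- R3: Novax compares -8, -3, 8 and picks High; Labs Inc. would get -3.
- R4: Novax compares 0, -3, 3 and picks High; Labs Inc. would get 7.
Among -3, -4, -4, -3, 7, the best is 7 at R4. Subgame-perfect outcome: (R4, High) with payoffs (7, 3).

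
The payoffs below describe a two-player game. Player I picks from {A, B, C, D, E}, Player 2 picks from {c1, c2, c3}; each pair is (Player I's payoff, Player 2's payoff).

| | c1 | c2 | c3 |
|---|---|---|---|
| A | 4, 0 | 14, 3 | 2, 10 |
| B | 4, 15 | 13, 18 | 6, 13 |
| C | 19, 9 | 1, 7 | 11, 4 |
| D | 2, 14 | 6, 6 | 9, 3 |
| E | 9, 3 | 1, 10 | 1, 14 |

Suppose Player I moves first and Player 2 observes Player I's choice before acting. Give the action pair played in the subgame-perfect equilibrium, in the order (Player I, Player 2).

Work backward from Player 2's decision.
- A → Player 2 plays c3 (best of 0, 3, 10); Player I gets 2.
- B → Player 2 plays c2 (best of 15, 18, 13); Player I gets 13.
- C → Player 2 plays c1 (best of 9, 7, 4); Player I gets 19.
- D → Player 2 plays c1 (best of 14, 6, 3); Player I gets 2.
- E → Player 2 plays c3 (best of 3, 10, 14); Player I gets 1.
Player I's induced payoffs are 2, 13, 19, 2, 1, so Player I commits to C. Subgame-perfect outcome: (C, c1) with payoffs (19, 9).

(C, c1)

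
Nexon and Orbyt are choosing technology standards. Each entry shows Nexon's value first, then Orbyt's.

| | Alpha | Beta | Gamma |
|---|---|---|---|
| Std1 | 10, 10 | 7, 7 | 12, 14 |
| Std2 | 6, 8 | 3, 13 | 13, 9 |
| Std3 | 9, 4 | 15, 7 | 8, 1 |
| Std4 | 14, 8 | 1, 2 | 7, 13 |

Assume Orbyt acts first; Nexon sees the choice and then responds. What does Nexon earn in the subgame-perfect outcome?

13

Backward induction with Orbyt moving first.
- Alpha: BR = Std4, leader payoff 8.
- Beta: BR = Std3, leader payoff 7.
- Gamma: BR = Std2, leader payoff 9.
Among 8, 7, 9, the best is 9 at Gamma. Subgame-perfect outcome: (Std2, Gamma) with payoffs (13, 9).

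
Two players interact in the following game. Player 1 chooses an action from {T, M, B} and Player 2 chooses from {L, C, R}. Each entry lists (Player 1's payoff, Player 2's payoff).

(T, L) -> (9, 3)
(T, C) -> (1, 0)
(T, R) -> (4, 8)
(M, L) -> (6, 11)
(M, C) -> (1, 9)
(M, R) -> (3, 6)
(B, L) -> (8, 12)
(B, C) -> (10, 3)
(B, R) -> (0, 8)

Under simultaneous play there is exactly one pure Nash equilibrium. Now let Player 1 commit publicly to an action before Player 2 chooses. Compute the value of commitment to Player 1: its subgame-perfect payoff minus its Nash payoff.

Solve by backward induction (Player 1 leads).
- T: BR = R, leader payoff 4.
- M: BR = L, leader payoff 6.
- B: BR = L, leader payoff 8.
Among 4, 6, 8, the best is 8 at B. Subgame-perfect outcome: (B, L) with payoffs (8, 12).
Under simultaneous play:
Player 1's best replies: L→T; C→B; R→T.
Player 2's best replies: T→R; M→L; B→L.
The unique mutual best reply is (T, R), giving (4, 8).
Player 1's commitment gain: 8 − 4 = 4.

4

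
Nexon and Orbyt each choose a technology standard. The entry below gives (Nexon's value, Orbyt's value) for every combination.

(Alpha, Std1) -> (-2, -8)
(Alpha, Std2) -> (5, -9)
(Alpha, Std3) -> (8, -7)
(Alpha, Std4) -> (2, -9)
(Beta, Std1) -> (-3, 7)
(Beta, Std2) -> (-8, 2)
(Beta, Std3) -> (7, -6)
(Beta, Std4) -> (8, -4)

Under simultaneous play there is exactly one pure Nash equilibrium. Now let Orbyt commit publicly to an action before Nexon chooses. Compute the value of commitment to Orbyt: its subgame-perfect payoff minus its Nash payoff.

Nexon best-responds to each possible Orbyt move:
- Std1: Nexon compares -2, -3 and picks Alpha; Orbyt would get -8.
- Std2: Nexon compares 5, -8 and picks Alpha; Orbyt would get -9.
- Std3: Nexon compares 8, 7 and picks Alpha; Orbyt would get -7.
- Std4: Nexon compares 2, 8 and picks Beta; Orbyt would get -4.
Orbyt's induced payoffs are -8, -9, -7, -4, so Orbyt commits to Std4. Subgame-perfect outcome: (Beta, Std4) with payoffs (8, -4).
For the simultaneous game, intersect best replies.
Nexon's best replies: Std1→Alpha; Std2→Alpha; Std3→Alpha; Std4→Beta.
Orbyt's best replies: Alpha→Std3; Beta→Std1.
Only (Alpha, Std3) has each player best-responding; Nash payoffs (8, -7).
Orbyt's commitment gain: -4 − -7 = 3.

3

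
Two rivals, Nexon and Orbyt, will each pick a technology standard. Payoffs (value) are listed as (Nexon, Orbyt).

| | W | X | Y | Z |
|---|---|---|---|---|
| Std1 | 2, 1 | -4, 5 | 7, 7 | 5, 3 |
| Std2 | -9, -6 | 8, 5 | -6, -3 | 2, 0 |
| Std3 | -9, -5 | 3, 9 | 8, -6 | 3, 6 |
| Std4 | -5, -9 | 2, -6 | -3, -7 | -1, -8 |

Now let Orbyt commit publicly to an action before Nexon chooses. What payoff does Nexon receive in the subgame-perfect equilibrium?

8

Backward induction with Orbyt moving first.
- W: BR = Std1, leader payoff 1.
- X: BR = Std2, leader payoff 5.
- Y: BR = Std3, leader payoff -6.
- Z: BR = Std1, leader payoff 3.
Orbyt's induced payoffs are 1, 5, -6, 3, so Orbyt commits to X. Subgame-perfect outcome: (Std2, X) with payoffs (8, 5).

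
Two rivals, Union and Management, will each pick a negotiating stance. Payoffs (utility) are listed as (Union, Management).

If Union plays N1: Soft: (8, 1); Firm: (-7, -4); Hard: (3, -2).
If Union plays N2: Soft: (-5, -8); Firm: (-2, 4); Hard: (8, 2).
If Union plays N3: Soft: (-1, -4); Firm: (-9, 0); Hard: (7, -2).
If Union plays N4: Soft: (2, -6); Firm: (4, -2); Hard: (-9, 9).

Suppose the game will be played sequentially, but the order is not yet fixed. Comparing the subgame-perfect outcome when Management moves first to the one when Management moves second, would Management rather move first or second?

If Union leads: Management's best replies are N1→Soft, N2→Firm, N3→Firm, N4→Hard; Union's induced payoffs 8, -2, -9, -9; outcome (N1, Soft), payoffs (8, 1).
If Management leads: Union's best replies are Soft→N1, Firm→N4, Hard→N2; Management's induced payoffs 1, -2, 2; outcome (N2, Hard), payoffs (8, 2).
Management gets 2 moving first and 1 moving second, so Management prefers to move first.

first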